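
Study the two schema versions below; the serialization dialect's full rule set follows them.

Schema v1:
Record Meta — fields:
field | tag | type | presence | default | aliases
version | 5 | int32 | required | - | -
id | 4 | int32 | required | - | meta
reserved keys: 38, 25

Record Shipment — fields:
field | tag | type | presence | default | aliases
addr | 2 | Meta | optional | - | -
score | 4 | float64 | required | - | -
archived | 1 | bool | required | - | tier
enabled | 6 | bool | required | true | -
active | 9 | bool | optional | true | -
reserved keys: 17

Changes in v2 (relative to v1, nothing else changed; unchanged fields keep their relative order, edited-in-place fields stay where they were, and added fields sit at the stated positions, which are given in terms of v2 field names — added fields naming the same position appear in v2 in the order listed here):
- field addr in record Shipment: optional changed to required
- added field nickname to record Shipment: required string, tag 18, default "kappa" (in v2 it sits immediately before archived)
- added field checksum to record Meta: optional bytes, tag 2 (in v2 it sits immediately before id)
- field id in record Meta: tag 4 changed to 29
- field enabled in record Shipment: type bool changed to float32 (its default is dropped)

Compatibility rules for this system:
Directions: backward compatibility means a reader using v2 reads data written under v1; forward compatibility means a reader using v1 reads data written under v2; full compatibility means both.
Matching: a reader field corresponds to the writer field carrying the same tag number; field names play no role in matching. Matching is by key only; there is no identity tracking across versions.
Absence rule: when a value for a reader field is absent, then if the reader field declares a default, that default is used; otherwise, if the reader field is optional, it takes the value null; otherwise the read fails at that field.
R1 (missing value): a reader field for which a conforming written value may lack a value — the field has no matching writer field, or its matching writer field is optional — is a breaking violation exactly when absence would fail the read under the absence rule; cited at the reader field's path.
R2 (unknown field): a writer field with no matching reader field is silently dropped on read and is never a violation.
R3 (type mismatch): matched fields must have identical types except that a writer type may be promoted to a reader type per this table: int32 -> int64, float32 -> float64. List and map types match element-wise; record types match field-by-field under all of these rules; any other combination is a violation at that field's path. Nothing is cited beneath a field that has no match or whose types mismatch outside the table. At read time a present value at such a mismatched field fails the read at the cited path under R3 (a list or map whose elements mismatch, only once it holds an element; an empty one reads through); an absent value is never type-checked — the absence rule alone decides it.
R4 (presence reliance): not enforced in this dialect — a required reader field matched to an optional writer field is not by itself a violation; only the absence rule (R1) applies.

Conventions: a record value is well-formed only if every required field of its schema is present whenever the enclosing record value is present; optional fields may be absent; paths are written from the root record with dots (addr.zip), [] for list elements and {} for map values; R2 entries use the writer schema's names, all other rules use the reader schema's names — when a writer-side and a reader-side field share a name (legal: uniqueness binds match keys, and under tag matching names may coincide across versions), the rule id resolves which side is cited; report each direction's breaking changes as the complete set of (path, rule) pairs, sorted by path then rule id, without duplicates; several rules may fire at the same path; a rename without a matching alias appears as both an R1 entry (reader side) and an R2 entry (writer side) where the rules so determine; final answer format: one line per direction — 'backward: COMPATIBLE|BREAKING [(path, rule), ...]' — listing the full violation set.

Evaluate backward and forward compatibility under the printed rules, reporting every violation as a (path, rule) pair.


each type pair in Shipment: writer, then reader
backward for Shipment (reader v2, writer v1):
  addr: paired with writer addr (Meta -> Meta; writer optional)
  score: paired with writer score (float64 -> float64; writer required)
  nickname: no writer-side match
  archived: paired with writer archived (bool -> bool; writer required)
  enabled: paired with writer enabled (bool -> float32; writer required)
  active: paired with writer active (bool -> bool; writer optional)
  addr.version: paired with writer addr.version (int32 -> int32; writer required)
  addr.checksum: no writer-side match
  addr.id: no writer-side match
  leftover writer field: addr.id
  R1 fires at addr
  R1 fires at addr.id
  R3 fires at enabled
  => backward verdict for Shipment: BREAKING, 3 violation(s)
forward for Shipment (reader v1, writer v2):
  addr: paired with writer addr (Meta -> Meta; writer required)
  score: paired with writer score (float64 -> float64; writer required)
  archived: paired with writer archived (bool -> bool; writer required)
  enabled: paired with writer enabled (float32 -> bool; writer required)
  active: paired with writer active (bool -> bool; writer optional)
  leftover writer field: nickname
  addr.version: paired with writer addr.version (int32 -> int32; writer required)
  addr.id: no writer-side match
  leftover writer field: addr.checksum
  leftover writer field: addr.id
  R1 fires at addr.id
  R3 fires at enabled
  => forward verdict for Shipment: BREAKING, 2 violation(s)

backward: BREAKING [(addr, R1), (addr.id, R1), (enabled, R3)]; forward: BREAKING [(addr.id, R1), (enabled, R3)]


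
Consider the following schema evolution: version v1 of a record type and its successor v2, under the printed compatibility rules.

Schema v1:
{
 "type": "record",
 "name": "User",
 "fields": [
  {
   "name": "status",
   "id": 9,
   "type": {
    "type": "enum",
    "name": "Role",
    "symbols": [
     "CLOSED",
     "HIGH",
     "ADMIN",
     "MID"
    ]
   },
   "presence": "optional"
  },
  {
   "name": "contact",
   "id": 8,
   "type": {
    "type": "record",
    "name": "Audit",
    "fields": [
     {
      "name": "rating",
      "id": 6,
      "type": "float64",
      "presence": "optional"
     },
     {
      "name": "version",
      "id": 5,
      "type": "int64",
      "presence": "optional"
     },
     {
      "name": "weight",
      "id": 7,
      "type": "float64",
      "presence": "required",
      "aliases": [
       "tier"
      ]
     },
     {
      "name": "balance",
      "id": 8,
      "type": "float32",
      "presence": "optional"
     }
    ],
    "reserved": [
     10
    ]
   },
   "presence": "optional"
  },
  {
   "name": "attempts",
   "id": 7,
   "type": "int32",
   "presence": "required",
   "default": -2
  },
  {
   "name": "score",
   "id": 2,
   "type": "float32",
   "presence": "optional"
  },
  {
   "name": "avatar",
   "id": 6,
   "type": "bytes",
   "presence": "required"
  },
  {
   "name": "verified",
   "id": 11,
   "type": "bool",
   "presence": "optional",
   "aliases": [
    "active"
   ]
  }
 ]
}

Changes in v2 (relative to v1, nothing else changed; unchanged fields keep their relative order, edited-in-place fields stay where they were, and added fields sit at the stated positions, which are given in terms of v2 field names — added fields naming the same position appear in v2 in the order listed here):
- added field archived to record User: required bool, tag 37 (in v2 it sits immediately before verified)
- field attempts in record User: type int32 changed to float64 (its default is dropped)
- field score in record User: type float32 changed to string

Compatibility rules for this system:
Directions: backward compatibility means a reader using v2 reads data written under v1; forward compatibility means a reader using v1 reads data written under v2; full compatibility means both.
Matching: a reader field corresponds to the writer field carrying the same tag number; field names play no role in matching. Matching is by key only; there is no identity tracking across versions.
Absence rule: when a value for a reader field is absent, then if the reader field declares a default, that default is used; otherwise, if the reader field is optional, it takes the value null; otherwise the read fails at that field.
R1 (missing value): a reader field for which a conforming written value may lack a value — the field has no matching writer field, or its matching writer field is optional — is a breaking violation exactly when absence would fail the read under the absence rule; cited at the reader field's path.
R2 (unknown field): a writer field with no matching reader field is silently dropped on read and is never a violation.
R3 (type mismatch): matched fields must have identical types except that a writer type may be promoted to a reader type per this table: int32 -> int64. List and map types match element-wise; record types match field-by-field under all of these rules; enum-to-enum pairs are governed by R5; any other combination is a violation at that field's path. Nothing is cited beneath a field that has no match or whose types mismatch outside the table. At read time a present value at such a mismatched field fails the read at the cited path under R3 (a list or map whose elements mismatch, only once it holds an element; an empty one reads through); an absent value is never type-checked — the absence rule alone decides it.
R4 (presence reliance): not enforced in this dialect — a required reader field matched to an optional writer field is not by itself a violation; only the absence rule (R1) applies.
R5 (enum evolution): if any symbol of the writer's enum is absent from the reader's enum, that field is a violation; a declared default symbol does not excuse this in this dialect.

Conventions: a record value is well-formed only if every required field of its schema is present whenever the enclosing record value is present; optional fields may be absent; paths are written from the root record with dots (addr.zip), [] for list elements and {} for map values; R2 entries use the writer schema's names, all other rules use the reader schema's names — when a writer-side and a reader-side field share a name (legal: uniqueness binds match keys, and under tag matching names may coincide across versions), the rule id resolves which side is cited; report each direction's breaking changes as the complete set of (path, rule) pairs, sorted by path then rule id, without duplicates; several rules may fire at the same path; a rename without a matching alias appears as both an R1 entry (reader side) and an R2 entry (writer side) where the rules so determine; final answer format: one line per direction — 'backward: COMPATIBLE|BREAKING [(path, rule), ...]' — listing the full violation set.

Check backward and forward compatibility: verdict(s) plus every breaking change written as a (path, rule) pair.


backward: BREAKING [(archived, R1), (attempts, R3), (score, R3)]; forward: BREAKING [(attempts, R3), (score, R3)]

each type pair in User: writer, then reader
checking backward for User: reader v2 against writer v1:
  status: paired with writer status (Role -> Role; writer optional)
  contact: paired with writer contact (Audit -> Audit; writer optional)
  attempts: paired with writer attempts (int32 -> float64; writer required)
  score: paired with writer score (float32 -> string; writer optional)
  avatar: paired with writer avatar (bytes -> bytes; writer required)
  archived: no writer match
  verified: paired with writer verified (bool -> bool; writer optional)
  contact.rating: paired with writer contact.rating (float64 -> float64; writer optional)
  contact.version: paired with writer contact.version (int64 -> int64; writer optional)
  contact.weight: paired with writer contact.weight (float64 -> float64; writer required)
  contact.balance: paired with writer contact.balance (float32 -> float32; writer optional)
  rule R1 violated at archived
  rule R3 violated at attempts
  rule R3 violated at score
  => 3 violation(s): backward is BREAKING for User
checking forward for User: reader v1 against writer v2:
  status: paired with writer status (Role -> Role; writer optional)
  contact: paired with writer contact (Audit -> Audit; writer optional)
  attempts: paired with writer attempts (float64 -> int32; writer required)
  score: paired with writer score (string -> float32; writer optional)
  avatar: paired with writer avatar (bytes -> bytes; writer required)
  verified: paired with writer verified (bool -> bool; writer optional)
  writer archived: unknown to reader
  contact.rating: paired with writer contact.rating (float64 -> float64; writer optional)
  contact.version: paired with writer contact.version (int64 -> int64; writer optional)
  contact.weight: paired with writer contact.weight (float64 -> float64; writer required)
  contact.balance: paired with writer contact.balance (float32 -> float32; writer optional)
  rule R3 violated at attempts
  rule R3 violated at score
  => 2 violation(s): forward is BREAKING for User


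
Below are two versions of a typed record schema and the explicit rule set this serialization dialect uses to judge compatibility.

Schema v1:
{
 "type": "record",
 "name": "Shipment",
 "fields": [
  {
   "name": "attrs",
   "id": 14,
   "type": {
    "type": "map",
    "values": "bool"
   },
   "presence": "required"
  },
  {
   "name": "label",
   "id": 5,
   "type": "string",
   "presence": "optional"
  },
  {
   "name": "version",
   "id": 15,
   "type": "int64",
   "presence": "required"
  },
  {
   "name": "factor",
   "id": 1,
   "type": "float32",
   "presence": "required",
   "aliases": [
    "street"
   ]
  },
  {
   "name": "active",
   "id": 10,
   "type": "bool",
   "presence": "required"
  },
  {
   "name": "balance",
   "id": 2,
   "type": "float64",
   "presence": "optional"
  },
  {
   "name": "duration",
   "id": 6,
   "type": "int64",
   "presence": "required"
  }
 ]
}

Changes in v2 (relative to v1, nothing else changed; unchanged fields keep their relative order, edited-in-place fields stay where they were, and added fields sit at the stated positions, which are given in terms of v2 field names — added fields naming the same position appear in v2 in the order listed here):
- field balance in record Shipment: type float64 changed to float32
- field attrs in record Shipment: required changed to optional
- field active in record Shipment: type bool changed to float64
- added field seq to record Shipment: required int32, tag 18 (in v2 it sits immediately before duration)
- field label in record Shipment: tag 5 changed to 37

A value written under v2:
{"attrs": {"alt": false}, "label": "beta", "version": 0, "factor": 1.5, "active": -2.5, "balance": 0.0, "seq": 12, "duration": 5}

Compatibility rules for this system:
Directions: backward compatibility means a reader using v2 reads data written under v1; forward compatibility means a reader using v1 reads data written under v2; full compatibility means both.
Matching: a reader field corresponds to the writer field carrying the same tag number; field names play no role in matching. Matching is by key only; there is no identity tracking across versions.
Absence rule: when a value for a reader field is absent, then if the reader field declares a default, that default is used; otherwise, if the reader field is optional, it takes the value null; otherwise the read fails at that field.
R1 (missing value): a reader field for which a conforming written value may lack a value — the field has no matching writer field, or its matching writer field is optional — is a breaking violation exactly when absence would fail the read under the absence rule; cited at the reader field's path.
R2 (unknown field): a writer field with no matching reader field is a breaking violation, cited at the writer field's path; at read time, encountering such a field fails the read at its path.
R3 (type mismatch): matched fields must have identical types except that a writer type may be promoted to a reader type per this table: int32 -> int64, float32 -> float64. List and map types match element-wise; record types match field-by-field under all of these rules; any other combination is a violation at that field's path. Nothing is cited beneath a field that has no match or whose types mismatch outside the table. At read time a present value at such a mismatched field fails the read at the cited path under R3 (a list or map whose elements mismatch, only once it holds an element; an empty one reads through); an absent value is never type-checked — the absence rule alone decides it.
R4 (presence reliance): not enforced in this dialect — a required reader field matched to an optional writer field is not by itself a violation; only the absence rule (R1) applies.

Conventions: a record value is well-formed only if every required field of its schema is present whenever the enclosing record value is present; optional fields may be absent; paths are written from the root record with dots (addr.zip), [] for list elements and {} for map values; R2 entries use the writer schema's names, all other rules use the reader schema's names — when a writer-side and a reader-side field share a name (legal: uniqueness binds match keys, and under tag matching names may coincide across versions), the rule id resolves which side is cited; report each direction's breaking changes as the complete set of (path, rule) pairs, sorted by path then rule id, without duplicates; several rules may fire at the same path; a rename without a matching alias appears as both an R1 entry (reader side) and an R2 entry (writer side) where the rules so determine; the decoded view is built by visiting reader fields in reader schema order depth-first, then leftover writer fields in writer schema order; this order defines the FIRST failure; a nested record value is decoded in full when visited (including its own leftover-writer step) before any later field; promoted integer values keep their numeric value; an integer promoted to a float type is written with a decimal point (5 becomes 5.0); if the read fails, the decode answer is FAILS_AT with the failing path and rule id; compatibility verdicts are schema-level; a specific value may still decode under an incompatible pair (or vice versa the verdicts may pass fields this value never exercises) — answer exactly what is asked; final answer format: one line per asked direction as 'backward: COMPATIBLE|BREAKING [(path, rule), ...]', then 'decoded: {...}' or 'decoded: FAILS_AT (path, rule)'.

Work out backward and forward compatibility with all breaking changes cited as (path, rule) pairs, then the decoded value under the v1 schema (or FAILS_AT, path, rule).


each type pair in Shipment: writer, then reader
backward on Shipment — v2 reading data written by v1:
  attrs: paired with writer attrs (map<string, bool> -> map<string, bool>; writer required)
  label: no writer-side match
  version: paired with writer version (int64 -> int64; writer required)
  factor: paired with writer factor (float32 -> float32; writer required)
  active: paired with writer active (bool -> float64; writer required)
  balance: paired with writer balance (float64 -> float32; writer optional)
  seq: no writer-side match
  duration: paired with writer duration (int64 -> int64; writer required)
  label (writer side), unknown to reader
  breaking: (active, R3)
  breaking: (balance, R3)
  breaking: (label, R2)
  breaking: (seq, R1)
  => backward: BREAKING (4)
forward on Shipment — v1 reading data written by v2:
  attrs: paired with writer attrs (map<string, bool> -> map<string, bool>; writer optional)
  label: no writer-side match
  version: paired with writer version (int64 -> int64; writer required)
  factor: paired with writer factor (float32 -> float32; writer required)
  active: paired with writer active (float64 -> bool; writer required)
  balance: paired with writer balance (float32 -> float64; writer optional)
  duration: paired with writer duration (int64 -> int64; writer required)
  label (writer side), unknown to reader
  seq (writer side), unknown to reader
  breaking: (active, R3)
  breaking: (attrs, R1)
  breaking: (label, R2)
  breaking: (seq, R2)
  => forward: BREAKING (4)
decoding the Shipment value with the v1 reader:
  attrs := {"alt": false}
  label := null (not supplied -> null)
  version := 0
  factor := 1.5
  read fails at active under R3
  => FAILS_AT (active, R3)

backward: BREAKING [(active, R3), (balance, R3), (label, R2), (seq, R1)]; forward: BREAKING [(active, R3), (attrs, R1), (label, R2), (seq, R2)]; decoded: FAILS_AT (active, R3)


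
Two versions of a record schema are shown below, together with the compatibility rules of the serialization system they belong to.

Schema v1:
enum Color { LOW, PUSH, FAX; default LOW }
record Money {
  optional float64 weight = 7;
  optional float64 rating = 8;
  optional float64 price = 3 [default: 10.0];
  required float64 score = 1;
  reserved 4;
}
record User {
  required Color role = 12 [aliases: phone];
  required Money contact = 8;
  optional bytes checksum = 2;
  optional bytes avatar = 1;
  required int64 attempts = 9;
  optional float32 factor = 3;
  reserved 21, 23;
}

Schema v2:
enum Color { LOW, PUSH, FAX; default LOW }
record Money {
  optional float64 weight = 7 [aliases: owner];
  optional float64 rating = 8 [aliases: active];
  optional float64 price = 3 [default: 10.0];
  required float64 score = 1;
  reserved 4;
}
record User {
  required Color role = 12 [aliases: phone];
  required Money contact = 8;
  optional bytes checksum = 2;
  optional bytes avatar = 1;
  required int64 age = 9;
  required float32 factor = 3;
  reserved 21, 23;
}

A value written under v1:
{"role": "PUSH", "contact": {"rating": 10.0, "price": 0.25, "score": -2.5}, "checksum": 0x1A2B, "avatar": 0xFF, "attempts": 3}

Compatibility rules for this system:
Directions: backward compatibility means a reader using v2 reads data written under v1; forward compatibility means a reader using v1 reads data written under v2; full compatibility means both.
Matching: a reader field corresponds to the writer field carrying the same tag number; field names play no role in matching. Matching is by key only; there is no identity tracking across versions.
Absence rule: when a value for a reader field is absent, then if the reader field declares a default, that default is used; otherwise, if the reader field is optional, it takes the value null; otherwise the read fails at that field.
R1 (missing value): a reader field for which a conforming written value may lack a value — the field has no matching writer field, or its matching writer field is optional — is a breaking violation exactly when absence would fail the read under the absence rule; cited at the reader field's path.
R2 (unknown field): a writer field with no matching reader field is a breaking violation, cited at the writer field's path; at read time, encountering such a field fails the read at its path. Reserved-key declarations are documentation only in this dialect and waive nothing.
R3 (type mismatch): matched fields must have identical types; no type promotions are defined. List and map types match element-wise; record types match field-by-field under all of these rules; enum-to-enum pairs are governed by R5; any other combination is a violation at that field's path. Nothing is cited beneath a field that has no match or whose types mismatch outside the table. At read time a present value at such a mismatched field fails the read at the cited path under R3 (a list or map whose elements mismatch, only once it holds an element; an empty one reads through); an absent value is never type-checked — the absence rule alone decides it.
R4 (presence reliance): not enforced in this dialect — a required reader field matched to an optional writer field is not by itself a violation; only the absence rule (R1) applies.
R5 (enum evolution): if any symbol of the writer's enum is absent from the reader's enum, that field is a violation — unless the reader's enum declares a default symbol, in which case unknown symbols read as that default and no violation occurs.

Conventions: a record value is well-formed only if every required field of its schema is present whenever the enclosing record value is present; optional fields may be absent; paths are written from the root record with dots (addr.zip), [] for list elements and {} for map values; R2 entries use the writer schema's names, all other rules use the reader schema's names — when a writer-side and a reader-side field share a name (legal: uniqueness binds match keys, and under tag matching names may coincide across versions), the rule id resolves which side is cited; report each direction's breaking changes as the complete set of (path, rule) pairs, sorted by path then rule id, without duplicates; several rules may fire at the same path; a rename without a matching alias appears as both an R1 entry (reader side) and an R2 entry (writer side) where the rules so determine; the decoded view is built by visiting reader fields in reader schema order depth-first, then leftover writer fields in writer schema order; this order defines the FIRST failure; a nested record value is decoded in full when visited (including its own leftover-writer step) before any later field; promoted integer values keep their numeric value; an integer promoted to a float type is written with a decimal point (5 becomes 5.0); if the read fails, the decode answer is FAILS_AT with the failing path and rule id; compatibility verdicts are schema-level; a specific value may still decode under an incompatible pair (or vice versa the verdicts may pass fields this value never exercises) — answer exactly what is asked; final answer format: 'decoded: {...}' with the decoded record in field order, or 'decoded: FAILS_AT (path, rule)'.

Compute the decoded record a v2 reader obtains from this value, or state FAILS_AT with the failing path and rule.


decoded: FAILS_AT (factor, R1)

arrows below run writer -> reader for User
migrating the User value to v2:
  role := "PUSH"
  contact.weight := null (absent, optional -> null)
  contact.rating := 10.0
  contact.price := 0.25
  contact.score := -2.5
  checksum := 0x1A2B
  avatar := 0xFF
  age := 3 (from writer attempts)
  read fails at factor under R1 (no fill)
  => FAILS_AT (factor, R1)
ruling out the remaining User differences:
  renamed field attempts to age in record User -> no rule fires on it and the decoded User view is identical with or without it


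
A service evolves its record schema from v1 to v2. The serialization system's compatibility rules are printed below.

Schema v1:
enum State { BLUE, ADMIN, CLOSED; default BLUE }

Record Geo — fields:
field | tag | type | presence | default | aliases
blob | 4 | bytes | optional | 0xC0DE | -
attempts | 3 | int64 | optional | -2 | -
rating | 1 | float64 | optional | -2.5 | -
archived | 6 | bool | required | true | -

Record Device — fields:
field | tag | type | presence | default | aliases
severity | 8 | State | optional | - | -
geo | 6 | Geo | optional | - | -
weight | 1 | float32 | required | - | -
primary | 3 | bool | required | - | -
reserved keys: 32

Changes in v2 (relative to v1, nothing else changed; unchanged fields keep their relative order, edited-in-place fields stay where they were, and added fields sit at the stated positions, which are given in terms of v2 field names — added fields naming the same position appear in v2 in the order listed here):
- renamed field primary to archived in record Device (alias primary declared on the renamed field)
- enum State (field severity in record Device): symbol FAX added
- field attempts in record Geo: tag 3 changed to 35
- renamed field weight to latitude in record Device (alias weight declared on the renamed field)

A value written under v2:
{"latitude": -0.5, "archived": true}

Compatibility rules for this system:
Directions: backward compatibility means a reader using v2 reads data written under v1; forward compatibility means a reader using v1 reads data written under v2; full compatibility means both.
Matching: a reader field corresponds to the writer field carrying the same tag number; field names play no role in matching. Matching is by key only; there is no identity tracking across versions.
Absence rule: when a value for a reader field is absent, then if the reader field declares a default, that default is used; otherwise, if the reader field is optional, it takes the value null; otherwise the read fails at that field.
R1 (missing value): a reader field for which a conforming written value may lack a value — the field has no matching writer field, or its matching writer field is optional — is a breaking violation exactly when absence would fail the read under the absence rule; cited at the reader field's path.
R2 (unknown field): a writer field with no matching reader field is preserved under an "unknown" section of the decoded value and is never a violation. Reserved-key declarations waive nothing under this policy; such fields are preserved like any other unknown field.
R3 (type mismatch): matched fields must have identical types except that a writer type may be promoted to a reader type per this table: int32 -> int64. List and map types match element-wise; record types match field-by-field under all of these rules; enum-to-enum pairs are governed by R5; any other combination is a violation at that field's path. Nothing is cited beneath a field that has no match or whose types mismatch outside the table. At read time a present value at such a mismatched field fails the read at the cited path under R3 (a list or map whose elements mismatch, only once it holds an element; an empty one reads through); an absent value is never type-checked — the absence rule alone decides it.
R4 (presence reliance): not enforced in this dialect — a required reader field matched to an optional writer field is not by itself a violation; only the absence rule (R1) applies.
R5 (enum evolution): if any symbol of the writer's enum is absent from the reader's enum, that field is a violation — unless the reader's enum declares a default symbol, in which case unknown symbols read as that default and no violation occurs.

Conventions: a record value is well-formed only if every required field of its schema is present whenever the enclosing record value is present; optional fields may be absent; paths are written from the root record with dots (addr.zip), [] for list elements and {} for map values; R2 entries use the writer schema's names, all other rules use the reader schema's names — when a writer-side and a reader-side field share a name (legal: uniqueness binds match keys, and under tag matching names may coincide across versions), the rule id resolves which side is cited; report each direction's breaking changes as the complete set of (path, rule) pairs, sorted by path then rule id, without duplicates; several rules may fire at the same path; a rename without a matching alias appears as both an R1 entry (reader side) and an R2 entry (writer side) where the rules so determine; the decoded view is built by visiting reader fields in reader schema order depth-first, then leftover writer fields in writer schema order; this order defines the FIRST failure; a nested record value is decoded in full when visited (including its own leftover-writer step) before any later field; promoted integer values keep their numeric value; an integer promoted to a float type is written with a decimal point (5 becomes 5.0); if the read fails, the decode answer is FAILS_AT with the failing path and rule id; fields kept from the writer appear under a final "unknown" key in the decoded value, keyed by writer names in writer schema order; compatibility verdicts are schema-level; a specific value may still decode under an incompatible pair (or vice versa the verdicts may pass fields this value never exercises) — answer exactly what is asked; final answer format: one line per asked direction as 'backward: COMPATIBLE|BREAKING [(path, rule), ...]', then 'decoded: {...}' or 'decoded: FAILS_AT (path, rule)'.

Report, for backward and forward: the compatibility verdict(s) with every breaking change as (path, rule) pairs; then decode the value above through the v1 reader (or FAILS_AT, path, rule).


backward: COMPATIBLE []; forward: COMPATIBLE []; decoded: {"severity": null, "geo": null, "weight": -0.5, "primary": true}

each type pair in Device: writer, then reader
backward for Device (reader v2, writer v1):
  writer optional, State -> State: reader severity maps from writer severity
  writer optional, Geo -> Geo: reader geo maps from writer geo
  writer required, float32 -> float32: reader latitude maps from writer weight
  writer required, bool -> bool: reader archived maps from writer primary
  writer optional, bytes -> bytes: reader geo.blob maps from writer geo.blob
  no writer field matches reader geo.attempts
  writer optional, float64 -> float64: reader geo.rating maps from writer geo.rating
  writer required, bool -> bool: reader geo.archived maps from writer geo.archived
  leftover writer field: geo.attempts
  nothing fires on Device: backward is COMPATIBLE
forward for Device (reader v1, writer v2):
  writer optional, State -> State: reader severity maps from writer severity
  writer optional, Geo -> Geo: reader geo maps from writer geo
  writer required, float32 -> float32: reader weight maps from writer latitude
  writer required, bool -> bool: reader primary maps from writer archived
  writer optional, bytes -> bytes: reader geo.blob maps from writer geo.blob
  no writer field matches reader geo.attempts
  writer optional, float64 -> float64: reader geo.rating maps from writer geo.rating
  writer required, bool -> bool: reader geo.archived maps from writer geo.archived
  leftover writer field: geo.attempts
  nothing fires on Device: forward is COMPATIBLE
decode (reader v1):
  severity := null (not supplied -> null)
  geo := null (not supplied -> null)
  weight := -0.5 (from writer latitude)
  primary := true (from writer archived)
  => decoded: {"severity": null, "geo": null, "weight": -0.5, "primary": true}


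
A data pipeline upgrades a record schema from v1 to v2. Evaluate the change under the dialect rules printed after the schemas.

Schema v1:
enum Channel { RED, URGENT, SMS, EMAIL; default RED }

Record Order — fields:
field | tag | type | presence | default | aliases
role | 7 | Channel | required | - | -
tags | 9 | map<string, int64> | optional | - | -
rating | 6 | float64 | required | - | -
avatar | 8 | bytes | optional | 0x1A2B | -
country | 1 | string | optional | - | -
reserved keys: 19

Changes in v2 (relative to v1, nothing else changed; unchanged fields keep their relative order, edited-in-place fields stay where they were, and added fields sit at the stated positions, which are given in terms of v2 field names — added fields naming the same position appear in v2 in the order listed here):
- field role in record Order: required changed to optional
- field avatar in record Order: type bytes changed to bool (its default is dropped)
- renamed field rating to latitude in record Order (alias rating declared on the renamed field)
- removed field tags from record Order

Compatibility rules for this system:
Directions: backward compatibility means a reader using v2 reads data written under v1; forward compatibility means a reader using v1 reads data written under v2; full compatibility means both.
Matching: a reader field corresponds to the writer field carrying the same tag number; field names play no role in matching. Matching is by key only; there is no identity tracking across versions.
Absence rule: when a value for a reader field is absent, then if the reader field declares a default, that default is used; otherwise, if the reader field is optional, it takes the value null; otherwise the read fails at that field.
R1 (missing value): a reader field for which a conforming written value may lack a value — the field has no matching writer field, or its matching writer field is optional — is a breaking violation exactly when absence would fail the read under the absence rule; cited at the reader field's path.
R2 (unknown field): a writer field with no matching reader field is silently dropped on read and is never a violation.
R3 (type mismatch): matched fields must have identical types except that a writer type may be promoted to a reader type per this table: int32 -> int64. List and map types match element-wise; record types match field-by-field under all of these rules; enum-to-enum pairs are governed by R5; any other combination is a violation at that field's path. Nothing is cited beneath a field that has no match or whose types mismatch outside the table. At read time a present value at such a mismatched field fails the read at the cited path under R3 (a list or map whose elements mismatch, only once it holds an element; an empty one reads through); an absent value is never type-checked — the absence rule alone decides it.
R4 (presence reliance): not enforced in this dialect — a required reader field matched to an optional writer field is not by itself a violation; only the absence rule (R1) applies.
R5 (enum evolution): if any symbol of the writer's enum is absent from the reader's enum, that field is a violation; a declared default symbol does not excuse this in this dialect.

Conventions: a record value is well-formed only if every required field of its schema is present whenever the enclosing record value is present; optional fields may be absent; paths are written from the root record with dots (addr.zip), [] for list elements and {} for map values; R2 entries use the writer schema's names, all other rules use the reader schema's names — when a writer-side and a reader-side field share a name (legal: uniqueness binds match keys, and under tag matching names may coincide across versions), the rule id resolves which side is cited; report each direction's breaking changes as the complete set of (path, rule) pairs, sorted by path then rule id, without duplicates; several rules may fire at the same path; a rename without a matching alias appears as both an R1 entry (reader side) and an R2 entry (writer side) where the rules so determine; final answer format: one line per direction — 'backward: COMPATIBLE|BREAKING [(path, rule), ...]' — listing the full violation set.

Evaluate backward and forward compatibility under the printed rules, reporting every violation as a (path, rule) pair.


in Order below, arrows point writer -> reader
backward analysis of Order with v2 as reader and v1 as writer:
  role: Channel -> Channel, writer required; from role
  latitude: float64 -> float64, writer required; from rating
  avatar: bytes -> bool, writer optional; from avatar
  country: string -> string, writer optional; from country
  writer tags: unknown to reader
  violation R3 at avatar
  => backward: BREAKING (1)
forward analysis of Order with v1 as reader and v2 as writer:
  role: Channel -> Channel, writer optional; from role
  no writer field matches reader tags
  rating: float64 -> float64, writer required; from latitude
  avatar: bool -> bytes, writer optional; from avatar
  country: string -> string, writer optional; from country
  violation R3 at avatar
  violation R1 at role
  => forward: BREAKING (2)

backward: BREAKING [(avatar, R3)]; forward: BREAKING [(avatar, R3), (role, R1)]


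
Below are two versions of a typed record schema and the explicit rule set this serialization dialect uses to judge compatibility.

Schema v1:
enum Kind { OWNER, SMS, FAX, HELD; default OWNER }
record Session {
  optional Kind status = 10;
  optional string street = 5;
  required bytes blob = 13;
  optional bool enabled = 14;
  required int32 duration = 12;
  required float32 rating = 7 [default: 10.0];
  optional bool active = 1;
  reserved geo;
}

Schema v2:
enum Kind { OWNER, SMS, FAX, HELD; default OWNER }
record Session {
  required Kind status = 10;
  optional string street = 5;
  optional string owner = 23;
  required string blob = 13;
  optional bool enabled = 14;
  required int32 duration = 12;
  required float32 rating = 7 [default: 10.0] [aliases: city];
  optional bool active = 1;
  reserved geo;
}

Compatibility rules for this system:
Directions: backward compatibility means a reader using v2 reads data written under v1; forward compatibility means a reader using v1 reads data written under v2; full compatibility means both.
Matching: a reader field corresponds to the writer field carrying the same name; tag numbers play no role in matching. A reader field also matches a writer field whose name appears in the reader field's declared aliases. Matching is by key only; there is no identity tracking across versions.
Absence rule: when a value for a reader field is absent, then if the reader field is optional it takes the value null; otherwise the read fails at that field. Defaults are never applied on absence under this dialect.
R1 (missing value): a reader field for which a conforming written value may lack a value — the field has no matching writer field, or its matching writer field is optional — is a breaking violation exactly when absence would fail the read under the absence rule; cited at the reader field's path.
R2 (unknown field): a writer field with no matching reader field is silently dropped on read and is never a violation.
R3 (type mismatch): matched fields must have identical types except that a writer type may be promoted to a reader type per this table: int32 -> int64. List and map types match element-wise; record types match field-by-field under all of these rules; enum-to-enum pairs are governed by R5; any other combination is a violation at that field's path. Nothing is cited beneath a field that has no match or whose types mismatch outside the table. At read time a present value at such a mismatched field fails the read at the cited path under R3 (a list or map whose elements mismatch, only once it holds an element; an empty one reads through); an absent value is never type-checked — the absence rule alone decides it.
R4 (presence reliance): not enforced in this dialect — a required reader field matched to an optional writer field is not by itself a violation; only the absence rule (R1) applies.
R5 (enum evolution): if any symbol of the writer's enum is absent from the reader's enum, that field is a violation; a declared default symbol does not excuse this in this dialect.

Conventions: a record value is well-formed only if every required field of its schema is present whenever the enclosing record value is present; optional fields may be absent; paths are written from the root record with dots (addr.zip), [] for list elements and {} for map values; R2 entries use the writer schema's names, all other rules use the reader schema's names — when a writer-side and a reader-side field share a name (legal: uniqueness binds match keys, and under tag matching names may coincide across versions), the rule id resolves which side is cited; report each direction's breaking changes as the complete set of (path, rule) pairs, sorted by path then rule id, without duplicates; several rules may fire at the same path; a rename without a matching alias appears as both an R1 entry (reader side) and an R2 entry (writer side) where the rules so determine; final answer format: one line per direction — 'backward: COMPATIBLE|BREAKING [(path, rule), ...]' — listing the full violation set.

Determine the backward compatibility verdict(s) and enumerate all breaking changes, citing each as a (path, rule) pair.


backward: BREAKING [(blob, R3), (status, R1)]

the writer's type comes first in each Session pair
checking backward for Session: reader v2 against writer v1:
  Kind -> Kind, writer optional: status aligns to status
  string -> string, writer optional: street aligns to street
  owner has no writer counterpart
  bytes -> string, writer required: blob aligns to blob
  bool -> bool, writer optional: enabled aligns to enabled
  int32 -> int32, writer required: duration aligns to duration
  float32 -> float32, writer required: rating aligns to rating
  bool -> bool, writer optional: active aligns to active
  R3 fires at blob
  R1 fires at status
  => 2 violation(s): backward is BREAKING for Session
the other Session changes do not affect what is asked:
  added field owner to record Session: optional string, tag 23 (in v2 it sits immediately before blob) -> inert for the asked Session verdict: nothing fires
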